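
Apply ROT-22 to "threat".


Word: "threat"
Shift: 22
Each letter → (letter + shift) mod 26:
  't' (19) + 22 = 15 → 'p'
  'h' (7) + 22 = 3 → 'd'
  'r' (17) + 22 = 13 → 'n'
  'e' (4) + 22 = 0 → 'a'
  'a' (0) + 22 = 22 → 'w'
  't' (19) + 22 = 15 → 'p'
Result = "pdnawp"


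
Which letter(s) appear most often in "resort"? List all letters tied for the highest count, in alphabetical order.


Word: "resort"
Letter counts:
  'e': 1
  'o': 1
  'r': 2
  's': 1
  't': 1
Maximum count = 2
Most frequent = 'r' (2 times each)


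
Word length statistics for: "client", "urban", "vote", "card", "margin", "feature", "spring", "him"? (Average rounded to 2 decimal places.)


Lengths: "client"=6, "urban"=5, "vote"=4, "card"=4, "margin"=6, "feature"=7, "spring"=6, "him"=3
Sum = 41, Count = 8
Average = 41/8 = 5.13
= avg=5.13, min=3, max=7


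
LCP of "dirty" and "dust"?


Word 1: "dirty"
Word 2: "dust"
Comparing from start:
  Pos 0: 'd' == 'd'
  Pos 1: 'i' != 'u' (stop)
LCP = "d" (length 1)


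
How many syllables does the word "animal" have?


Word: "animal"
Syllable breakdown: an / i / mal
Counting: 3 parts
= 3 syllables


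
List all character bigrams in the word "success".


Word: "success" (length 7)
Number of bigrams = 7 - 2 + 1 = 6
  Position 0: "su"
  Position 1: "uc"
  Position 2: "cc"
  Position 3: "ce"
  Position 4: "es"
  Position 5: "ss"
Bigrams = "su", "uc", "cc", "ce", "es", "ss"


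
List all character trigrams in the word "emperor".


Word: "emperor" (length 7)
Number of trigrams = 7 - 3 + 1 = 5
  Position 0: "emp"
  Position 1: "mpe"
  Position 2: "per"
  Position 3: "ero"
  Position 4: "ror"
Trigrams = "emp", "mpe", "per", "ero", "ror"


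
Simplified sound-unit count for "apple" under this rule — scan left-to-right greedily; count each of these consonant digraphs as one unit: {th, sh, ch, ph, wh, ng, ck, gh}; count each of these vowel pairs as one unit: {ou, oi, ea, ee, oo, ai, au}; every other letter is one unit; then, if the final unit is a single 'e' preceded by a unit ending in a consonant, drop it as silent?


Word: "apple" (5 letters)
Left-to-right scan:
  (1) 'a' (letter)
  (2) 'p' (letter)
  (3) 'p' (letter)
  (4) 'l' (letter)
  (5) 'e' (letter)
Units from scan: 5
Final unit is 'e' after a consonant -> drop as silent (-1)
Sound units = 4 units


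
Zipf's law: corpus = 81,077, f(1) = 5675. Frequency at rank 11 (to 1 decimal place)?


Zipf's law: f(r) = f(1) / r
f(1) = 5675
f(11) = 5675 / 11
= 515.9 occurrences


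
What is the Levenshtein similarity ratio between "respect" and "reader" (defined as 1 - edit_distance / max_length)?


Word 1: "respect" (length 7)
Word 2: "reader" (length 6)
One optimal edit sequence:
  1. keep 'r'
  2. keep 'e'
  3. substitute 's' -> 'a'  (+1)
  4. substitute 'p' -> 'd'  (+1)
  5. keep 'e'
  6. delete 'c'  (+1)
  7. substitute 't' -> 'r'  (+1)
Edit distance = 4
Max length = max(7, 6) = 7
Similarity = 1 - 4/7
= 0.4286


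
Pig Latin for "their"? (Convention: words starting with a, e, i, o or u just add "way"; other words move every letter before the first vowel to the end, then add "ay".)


Word: "their"
Starts with consonant(s) → move to end, add 'ay'
Consonant cluster: "th"
Pig Latin = "eirthay"


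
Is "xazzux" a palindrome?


Word: "xazzux"
Reversed: "xuzzax"
Forward == Backward? xazzux != xuzzax
Palindrome = No


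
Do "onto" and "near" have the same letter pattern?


Pattern of "onto": [0, 1, 2, 0]
Pattern of "near": [0, 1, 2, 3]
Patterns do not match
Same pattern = No


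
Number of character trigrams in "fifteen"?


Word: "fifteen" (length 7)
Number of 3-grams = length - 3 + 1 = 7 - 3 + 1
= 5


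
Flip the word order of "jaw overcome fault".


Original: "jaw overcome fault"
Words (1..n): jaw | overcome | fault
Reversed (n..1): fault | overcome | jaw
Result = "fault overcome jaw"


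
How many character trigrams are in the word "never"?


Word: "never" (length 5)
Number of 3-grams = length - 3 + 1 = 5 - 3 + 1
= 3


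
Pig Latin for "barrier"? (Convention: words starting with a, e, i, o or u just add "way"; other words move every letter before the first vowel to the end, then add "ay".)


Word: "barrier"
Starts with consonant(s) → move to end, add 'ay'
Consonant cluster: "b"
Pig Latin = "arrierbay"


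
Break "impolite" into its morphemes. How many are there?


Word: "impolite"
Morphemes: im- / polite
Each morpheme carries meaning
= 2 morphemes


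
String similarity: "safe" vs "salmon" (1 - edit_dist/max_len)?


Word 1: "safe" (length 4)
Word 2: "salmon" (length 6)
One optimal edit sequence:
  1. keep 's'
  2. keep 'a'
  3. insert 'l'  (+1)
  4. insert 'm'  (+1)
  5. substitute 'f' -> 'o'  (+1)
  6. substitute 'e' -> 'n'  (+1)
Edit distance = 4
Max length = max(4, 6) = 6
Similarity = 1 - 4/6
= 0.3333


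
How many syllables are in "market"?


Word: "market"
Syllable breakdown: mar | ket
Counting: 2 parts
= 2 syllables


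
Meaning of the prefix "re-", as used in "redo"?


Prefix: re-
As in: redo -> re- + do
Meaning = again


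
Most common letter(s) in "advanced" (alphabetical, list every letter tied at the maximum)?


Word: "advanced"
Letter counts:
  'a': 2
  'c': 1
  'd': 2
  'e': 1
  'n': 1
  'v': 1
Maximum count = 2
Most frequent = 'a', 'd' (2 times each)


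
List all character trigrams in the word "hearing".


Word: "hearing" (length 7)
Number of trigrams = 7 - 3 + 1 = 5
  Position 0: "hea"
  Position 1: "ear"
  Position 2: "ari"
  Position 3: "rin"
  Position 4: "ing"
Trigrams = "hea", "ear", "ari", "rin", "ing"


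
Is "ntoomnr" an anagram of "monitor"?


Word 1: "monitor" → sorted: imnoort
Word 2: "ntoomnr" → sorted: mnnoort
Same letters? imnoort != mnnoort
Anagram = No


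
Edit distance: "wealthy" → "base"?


Word 1: "wealthy" (length 7)
Word 2: "base" (length 4)
One optimal edit sequence (insert/delete/substitute each cost 1):
  1. delete 'w'  (+1)
  2. substitute 'e' -> 'b'  (+1)
  3. keep 'a'
  4. delete 'l'  (+1)
  5. delete 't'  (+1)
  6. substitute 'h' -> 's'  (+1)
  7. substitute 'y' -> 'e'  (+1)
Total edit operations: 6
Edit distance = 6


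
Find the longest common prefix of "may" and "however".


Word 1: "may"
Word 2: "however"
Comparing from start:
  Pos 0: 'm' != 'h' (stop)
LCP = "" (length 0)


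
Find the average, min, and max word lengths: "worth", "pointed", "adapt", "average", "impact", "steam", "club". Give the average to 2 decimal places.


Lengths: "worth"=5, "pointed"=7, "adapt"=5, "average"=7, "impact"=6, "steam"=5, "club"=4
Sum = 39, Count = 7
Average = 39/7 = 5.57
= avg=5.57, min=4, max=7


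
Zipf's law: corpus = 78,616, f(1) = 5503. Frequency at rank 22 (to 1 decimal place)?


Zipf's law: f(r) = f(1) / r
f(1) = 5503
f(22) = 5503 / 22
= 250.1 occurrences


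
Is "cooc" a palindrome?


Word: "cooc"
Reversed: "cooc"
Forward == Backward? cooc == cooc
Palindrome = Yes


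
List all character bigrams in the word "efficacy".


Word: "efficacy" (length 8)
Number of bigrams = 8 - 2 + 1 = 7
  Position 0: "ef"
  Position 1: "ff"
  Position 2: "fi"
  Position 3: "ic"
  Position 4: "ca"
  Position 5: "ac"
  Position 6: "cy"
Bigrams = "ef", "ff", "fi", "ic", "ca", "ac", "cy"


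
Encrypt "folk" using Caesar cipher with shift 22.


Word: "folk"
Shift: 22
Each letter → (letter + shift) mod 26:
  'f' (5) + 22 = 1 → 'b'
  'o' (14) + 22 = 10 → 'k'
  'l' (11) + 22 = 7 → 'h'
  'k' (10) + 22 = 6 → 'g'
Result = "bkhg"


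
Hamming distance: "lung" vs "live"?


Comparing character by character (same length = 4):
  Pos 0: 'l' vs 'l' =
  Pos 1: 'u' vs 'i' !=
  Pos 2: 'n' vs 'v' !=
  Pos 3: 'g' vs 'e' !=
Hamming distance = 3


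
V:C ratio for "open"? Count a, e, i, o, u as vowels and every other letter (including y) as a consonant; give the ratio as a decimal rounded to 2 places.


Word: "open"
Vowels (a,e,i,o,u): 2
Consonants: 2
Ratio = 2/2
= 1.00


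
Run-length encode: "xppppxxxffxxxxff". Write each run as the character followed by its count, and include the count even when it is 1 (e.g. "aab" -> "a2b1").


String: "xppppxxxffxxxxff"
Scanning for consecutive runs:
  'x' x 1
  'p' x 4
  'x' x 3
  'f' x 2
  'x' x 4
  'f' x 2
RLE = "x1p4x3f2x4f2"


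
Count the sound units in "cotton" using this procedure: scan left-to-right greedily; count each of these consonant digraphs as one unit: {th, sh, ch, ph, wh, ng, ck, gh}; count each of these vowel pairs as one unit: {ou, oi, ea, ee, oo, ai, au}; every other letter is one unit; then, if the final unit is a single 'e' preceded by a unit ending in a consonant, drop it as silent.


Word: "cotton" (6 letters)
Left-to-right scan:
  (1) 'c' (letter)
  (2) 'o' (letter)
  (3) 't' (letter)
  (4) 't' (letter)
  (5) 'o' (letter)
  (6) 'n' (letter)
Units from scan: 6
Sound units = 6 units


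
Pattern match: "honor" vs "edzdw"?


Pattern of "honor": [0, 1, 2, 1, 3]
Pattern of "edzdw": [0, 1, 2, 1, 3]
Patterns match
Same pattern = Yes


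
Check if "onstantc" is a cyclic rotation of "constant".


Word: "constant", Candidate: "onstantc"
Method: check if candidate is substring of word+word
"constantconstant" contains "onstantc"? Yes
Is rotation = Yes


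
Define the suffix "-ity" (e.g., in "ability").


Suffix: -ity
As in: ability -> able + -ity, with a spelling change
Meaning = quality of


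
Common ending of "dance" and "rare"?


Word 1: "dance"
Word 2: "rare"
Comparing from end:
  Pos -1: 'e' == 'e'
  Pos -2: 'c' != 'r' (stop)
LCS = "e" (length 1)


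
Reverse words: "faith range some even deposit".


Original: "faith range some even deposit"
Words (1..n): faith | range | some | even | deposit
Reversed (n..1): deposit | even | some | range | faith
Result = "deposit even some range faith"


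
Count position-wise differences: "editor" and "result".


Comparing character by character (same length = 6):
  Pos 0: 'e' vs 'r' !=
  Pos 1: 'd' vs 'e' !=
  Pos 2: 'i' vs 's' !=
  Pos 3: 't' vs 'u' !=
  Pos 4: 'o' vs 'l' !=
  Pos 5: 'r' vs 't' !=
Hamming distance = 6


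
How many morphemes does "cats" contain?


Word: "cats"
Morphemes: cat / -s
Each morpheme carries meaning
= 2 morphemes


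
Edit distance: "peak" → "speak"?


Word 1: "peak" (length 4)
Word 2: "speak" (length 5)
One optimal edit sequence (insert/delete/substitute each cost 1):
  1. insert 's'  (+1)
  2. keep 'p'
  3. keep 'e'
  4. keep 'a'
  5. keep 'k'
Total edit operations: 1
Edit distance = 1


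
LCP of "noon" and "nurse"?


Word 1: "noon"
Word 2: "nurse"
Comparing from start:
  Pos 0: 'n' == 'n'
  Pos 1: 'o' != 'u' (stop)
LCP = "n" (length 1)


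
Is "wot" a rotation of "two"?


Word: "two", Candidate: "wot"
Method: check if candidate is substring of word+word
"twotwo" contains "wot"? Yes
Is rotation = Yes


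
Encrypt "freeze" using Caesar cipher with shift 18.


Word: "freeze"
Shift: 18
Each letter → (letter + shift) mod 26:
  'f' (5) + 18 = 23 → 'x'
  'r' (17) + 18 = 9 → 'j'
  'e' (4) + 18 = 22 → 'w'
  'e' (4) + 18 = 22 → 'w'
  'z' (25) + 18 = 17 → 'r'
  'e' (4) + 18 = 22 → 'w'
Result = "xjwwrw"


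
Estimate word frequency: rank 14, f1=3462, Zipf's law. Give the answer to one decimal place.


Zipf's law: f(r) = f(1) / r
f(1) = 3462
f(14) = 3462 / 14
= 247.3 occurrences


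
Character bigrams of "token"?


Word: "token" (length 5)
Number of bigrams = 5 - 2 + 1 = 4
  Position 0: "to"
  Position 1: "ok"
  Position 2: "ke"
  Position 3: "en"
Bigrams = "to", "ok", "ke", "en"


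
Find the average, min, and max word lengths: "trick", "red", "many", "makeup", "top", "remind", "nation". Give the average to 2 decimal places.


Lengths: "trick"=5, "red"=3, "many"=4, "makeup"=6, "top"=3, "remind"=6, "nation"=6
Sum = 33, Count = 7
Average = 33/7 = 4.71
= avg=4.71, min=3, max=6


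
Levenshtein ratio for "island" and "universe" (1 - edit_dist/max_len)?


Word 1: "island" (length 6)
Word 2: "universe" (length 8)
One optimal edit sequence:
  1. insert 'u'  (+1)
  2. insert 'n'  (+1)
  3. keep 'i'
  4. substitute 's' -> 'v'  (+1)
  5. substitute 'l' -> 'e'  (+1)
  6. substitute 'a' -> 'r'  (+1)
  7. substitute 'n' -> 's'  (+1)
  8. substitute 'd' -> 'e'  (+1)
Edit distance = 7
Max length = max(6, 8) = 8
Similarity = 1 - 7/8
= 0.1250


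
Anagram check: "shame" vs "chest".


Word 1: "shame" → sorted: aehms
Word 2: "chest" → sorted: cehst
Same letters? aehms != cehst
Anagram = No


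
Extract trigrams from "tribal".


Word: "tribal" (length 6)
Number of trigrams = 6 - 3 + 1 = 4
  Position 0: "tri"
  Position 1: "rib"
  Position 2: "iba"
  Position 3: "bal"
Trigrams = "tri", "rib", "iba", "bal"


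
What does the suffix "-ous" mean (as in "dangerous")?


Suffix: -ous
Example: dangerous (danger + -ous)
Meaning = having quality of


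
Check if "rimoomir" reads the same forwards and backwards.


Word: "rimoomir"
Reversed: "rimoomir"
Forward == Backward? rimoomir == rimoomir
Palindrome = Yes


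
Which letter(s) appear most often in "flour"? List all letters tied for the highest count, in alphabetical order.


Word: "flour"
Letter counts:
  'f': 1
  'l': 1
  'o': 1
  'r': 1
  'u': 1
Maximum count = 1
Most frequent = 'f', 'l', 'o', 'r', 'u' (1 time each)


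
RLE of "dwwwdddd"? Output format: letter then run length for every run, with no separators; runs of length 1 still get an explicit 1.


String: "dwwwdddd"
Scanning for consecutive runs:
  'd' x 1
  'w' x 3
  'd' x 4
RLE = "d1w3d4"


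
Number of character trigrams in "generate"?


Word: "generate" (length 8)
Number of 3-grams = length - 3 + 1 = 8 - 3 + 1
= 6


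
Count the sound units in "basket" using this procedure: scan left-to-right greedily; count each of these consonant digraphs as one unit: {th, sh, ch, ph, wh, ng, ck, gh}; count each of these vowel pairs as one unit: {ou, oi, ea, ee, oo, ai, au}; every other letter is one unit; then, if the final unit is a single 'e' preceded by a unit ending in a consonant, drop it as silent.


Word: "basket" (6 letters)
Left-to-right scan:
  [1] 'b' (letter)
  [2] 'a' (letter)
  [3] 's' (letter)
  [4] 'k' (letter)
  [5] 'e' (letter)
  [6] 't' (letter)
Units from scan: 6
Sound units = 6 units


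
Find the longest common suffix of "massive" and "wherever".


Word 1: "massive"
Word 2: "wherever"
Comparing from end:
  Pos -1: 'e' != 'r' (stop)
LCS = "" (length 0)


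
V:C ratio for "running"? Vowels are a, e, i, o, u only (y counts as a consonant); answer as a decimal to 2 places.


Word: "running"
Vowels (a,e,i,o,u): 2
Consonants: 5
Ratio = 2/5
= 0.40


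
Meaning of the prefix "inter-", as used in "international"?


Prefix: inter-
Example: international = inter- + national
Meaning = between


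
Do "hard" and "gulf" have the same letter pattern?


Pattern of "hard": [0, 1, 2, 3]
Pattern of "gulf": [0, 1, 2, 3]
Patterns match
Same pattern = Yes


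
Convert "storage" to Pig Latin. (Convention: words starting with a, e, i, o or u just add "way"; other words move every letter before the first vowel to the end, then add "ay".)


Word: "storage"
Starts with consonant(s) → move to end, add 'ay'
Consonant cluster: "st"
Pig Latin = "oragestay"


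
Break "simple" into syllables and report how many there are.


Word: "simple"
Syllable breakdown: sim / ple
Counting: 2 parts
= 2 syllables


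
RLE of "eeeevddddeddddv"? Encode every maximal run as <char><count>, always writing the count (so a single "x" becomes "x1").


String: "eeeevddddeddddv"
Scanning for consecutive runs:
  'e' x 4
  'v' x 1
  'd' x 4
  'e' x 1
  'd' x 4
  'v' x 1
RLE = "e4v1d4e1d4v1"


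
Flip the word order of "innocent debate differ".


Original: "innocent debate differ"
Words (1..n): innocent | debate | differ
Reversed (n..1): differ | debate | innocent
Result = "differ debate innocent"


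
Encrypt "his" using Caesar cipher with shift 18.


Word: "his"
Shift: 18
Each letter → (letter + shift) mod 26:
  'h' (7) + 18 = 25 → 'z'
  'i' (8) + 18 = 0 → 'a'
  's' (18) + 18 = 10 → 'k'
Result = "zak"


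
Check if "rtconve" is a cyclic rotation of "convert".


Word: "convert", Candidate: "rtconve"
Method: check if candidate is substring of word+word
"convertconvert" contains "rtconve"? Yes
Is rotation = Yes


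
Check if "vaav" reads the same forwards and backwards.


Word: "vaav"
Reversed: "vaav"
Forward == Backward? vaav == vaav
Palindrome = Yes


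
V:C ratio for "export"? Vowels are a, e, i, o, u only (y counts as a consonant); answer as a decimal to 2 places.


Word: "export"
Vowels (a,e,i,o,u): 2
Consonants: 4
Ratio = 2/4
= 0.50


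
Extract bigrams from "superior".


Word: "superior" (length 8)
Number of bigrams = 8 - 2 + 1 = 7
  Position 0: "su"
  Position 1: "up"
  Position 2: "pe"
  Position 3: "er"
  Position 4: "ri"
  Position 5: "io"
  Position 6: "or"
Bigrams = "su", "up", "pe", "er", "ri", "io", "or"


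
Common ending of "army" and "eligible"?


Word 1: "army"
Word 2: "eligible"
Comparing from end:
  Pos -1: 'y' != 'e' (stop)
LCS = "" (length 0)


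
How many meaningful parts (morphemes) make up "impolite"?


Word: "impolite"
Morphemes: im- | polite
Each morpheme carries meaning
= 2 morphemes


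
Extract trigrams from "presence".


Word: "presence" (length 8)
Number of trigrams = 8 - 3 + 1 = 6
  Position 0: "pre"
  Position 1: "res"
  Position 2: "ese"
  Position 3: "sen"
  Position 4: "enc"
  Position 5: "nce"
Trigrams = "pre", "res", "ese", "sen", "enc", "nce"


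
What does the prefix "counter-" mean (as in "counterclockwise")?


Prefix: counter-
As in: counterclockwise -> counter- + clockwise
Meaning = against / opposite


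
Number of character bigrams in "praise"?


Word: "praise" (length 6)
Number of 2-grams = length - 2 + 1 = 6 - 2 + 1
= 5


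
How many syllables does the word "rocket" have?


Word: "rocket"
Syllable breakdown: rock · et
Counting: 2 parts
= 2 syllables


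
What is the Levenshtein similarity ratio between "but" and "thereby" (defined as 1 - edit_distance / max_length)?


Word 1: "but" (length 3)
Word 2: "thereby" (length 7)
One optimal edit sequence:
  1. insert 't'  (+1)
  2. insert 'h'  (+1)
  3. insert 'e'  (+1)
  4. insert 'r'  (+1)
  5. substitute 'b' -> 'e'  (+1)
  6. substitute 'u' -> 'b'  (+1)
  7. substitute 't' -> 'y'  (+1)
Edit distance = 7
Max length = max(3, 7) = 7
Similarity = 1 - 7/7
= 0.0000


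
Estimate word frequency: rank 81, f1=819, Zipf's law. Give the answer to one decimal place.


Zipf's law: f(r) = f(1) / r
f(1) = 819
f(81) = 819 / 81
= 10.1 occurrences


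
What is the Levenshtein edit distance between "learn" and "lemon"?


Word 1: "learn" (length 5)
Word 2: "lemon" (length 5)
One optimal edit sequence (insert/delete/substitute each cost 1):
  1. keep 'l'
  2. keep 'e'
  3. substitute 'a' -> 'm'  (+1)
  4. substitute 'r' -> 'o'  (+1)
  5. keep 'n'
Total edit operations: 2
Edit distance = 2


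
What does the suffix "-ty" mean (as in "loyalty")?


Suffix: -ty
As in: loyalty -> loyal + -ty
Meaning = quality of


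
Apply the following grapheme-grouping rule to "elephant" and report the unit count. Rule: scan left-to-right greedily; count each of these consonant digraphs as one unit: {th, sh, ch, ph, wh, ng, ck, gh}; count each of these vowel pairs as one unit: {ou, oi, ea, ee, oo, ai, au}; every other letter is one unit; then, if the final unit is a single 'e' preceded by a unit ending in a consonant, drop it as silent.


Word: "elephant" (8 letters)
Left-to-right scan:
  (1) 'e' (letter)
  (2) 'l' (letter)
  (3) 'e' (letter)
  (4) 'ph' (digraph)
  (5) 'a' (letter)
  (6) 'n' (letter)
  (7) 't' (letter)
Units from scan: 7
Sound units = 7 units


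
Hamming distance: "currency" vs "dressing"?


Comparing character by character (same length = 8):
  Pos 0: 'c' vs 'd' !=
  Pos 1: 'u' vs 'r' !=
  Pos 2: 'r' vs 'e' !=
  Pos 3: 'r' vs 's' !=
  Pos 4: 'e' vs 's' !=
  Pos 5: 'n' vs 'i' !=
  Pos 6: 'c' vs 'n' !=
  Pos 7: 'y' vs 'g' !=
Hamming distance = 8


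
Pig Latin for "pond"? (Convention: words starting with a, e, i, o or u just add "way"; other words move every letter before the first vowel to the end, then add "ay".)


Word: "pond"
Starts with consonant(s) → move to end, add 'ay'
Consonant cluster: "p"
Pig Latin = "ondpay"


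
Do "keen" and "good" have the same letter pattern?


Pattern of "keen": [0, 1, 1, 2]
Pattern of "good": [0, 1, 1, 2]
Patterns match
Same pattern = Yes


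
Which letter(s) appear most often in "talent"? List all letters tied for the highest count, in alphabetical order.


Word: "talent"
Letter counts:
  'a': 1
  'e': 1
  'l': 1
  'n': 1
  't': 2
Maximum count = 2
Most frequent = 't' (2 times each)


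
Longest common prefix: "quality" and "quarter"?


Word 1: "quality"
Word 2: "quarter"
Comparing from start:
  Pos 0: 'q' == 'q'
  Pos 1: 'u' == 'u'
  Pos 2: 'a' == 'a'
  Pos 3: 'l' != 'r' (stop)
LCP = "qua" (length 3)


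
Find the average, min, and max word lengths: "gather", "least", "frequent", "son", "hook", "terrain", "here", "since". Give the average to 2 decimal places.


Lengths: "gather"=6, "least"=5, "frequent"=8, "son"=3, "hook"=4, "terrain"=7, "here"=4, "since"=5
Sum = 42, Count = 8
Average = 42/8 = 5.25
= avg=5.25, min=3, max=8


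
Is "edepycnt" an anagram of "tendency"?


Word 1: "tendency" → sorted: cdeennty
Word 2: "edepycnt" → sorted: cdeenpty
Same letters? cdeennty != cdeenpty
Anagram = No


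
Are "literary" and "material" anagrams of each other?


Word 1: "literary" → sorted: aeilrrty
Word 2: "material" → sorted: aaeilmrt
Same letters? aeilrrty != aaeilmrt
Anagram = No


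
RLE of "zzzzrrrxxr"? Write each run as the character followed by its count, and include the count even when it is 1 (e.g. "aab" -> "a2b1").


String: "zzzzrrrxxr"
Scanning for consecutive runs:
  'z' x 4
  'r' x 3
  'x' x 2
  'r' x 1
RLE = "z4r3x2r1"


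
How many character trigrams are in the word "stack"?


Word: "stack" (length 5)
Number of 3-grams = length - 3 + 1 = 5 - 3 + 1
= 3


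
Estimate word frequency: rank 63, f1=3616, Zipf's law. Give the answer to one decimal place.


Zipf's law: f(r) = f(1) / r
f(1) = 3616
f(63) = 3616 / 63
= 57.4 occurrences


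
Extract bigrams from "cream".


Word: "cream" (length 5)
Number of bigrams = 5 - 2 + 1 = 4
  Position 0: "cr"
  Position 1: "re"
  Position 2: "ea"
  Position 3: "am"
Bigrams = "cr", "re", "ea", "am"


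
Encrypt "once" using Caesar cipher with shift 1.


Word: "once"
Shift: 1
Each letter → (letter + shift) mod 26:
  'o' (14) + 1 = 15 → 'p'
  'n' (13) + 1 = 14 → 'o'
  'c' (2) + 1 = 3 → 'd'
  'e' (4) + 1 = 5 → 'f'
Result = "podf"


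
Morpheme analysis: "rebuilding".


Word: "rebuilding"
Morphemes: re- | build | -ing
Each morpheme carries meaning
= 3 morphemes


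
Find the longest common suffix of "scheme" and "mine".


Word 1: "scheme"
Word 2: "mine"
Comparing from end:
  Pos -1: 'e' == 'e'
  Pos -2: 'm' != 'n' (stop)
LCS = "e" (length 1)


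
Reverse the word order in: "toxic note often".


Original: "toxic note often"
Words (1..n): toxic | note | often
Reversed (n..1): often | note | toxic
Result = "often note toxic"


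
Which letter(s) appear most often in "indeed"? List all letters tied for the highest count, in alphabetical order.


Word: "indeed"
Letter counts:
  'd': 2
  'e': 2
  'i': 1
  'n': 1
Maximum count = 2
Most frequent = 'd', 'e' (2 times each)


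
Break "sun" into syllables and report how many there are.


Word: "sun"
Syllable breakdown: sun
Counting: 1 part
= 1 syllable


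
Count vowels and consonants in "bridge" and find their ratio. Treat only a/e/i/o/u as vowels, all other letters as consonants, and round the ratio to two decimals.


Word: "bridge"
Vowels (a,e,i,o,u): 2
Consonants: 4
Ratio = 2/4
= 0.50


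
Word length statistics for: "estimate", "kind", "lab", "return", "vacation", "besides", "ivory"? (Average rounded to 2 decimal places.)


Lengths: "estimate"=8, "kind"=4, "lab"=3, "return"=6, "vacation"=8, "besides"=7, "ivory"=5
Sum = 41, Count = 7
Average = 41/7 = 5.86
= avg=5.86, min=3, max=8


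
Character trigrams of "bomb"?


Word: "bomb" (length 4)
Number of trigrams = 4 - 3 + 1 = 2
  Position 0: "bom"
  Position 1: "omb"
Trigrams = "bom", "omb"


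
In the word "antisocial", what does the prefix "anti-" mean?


Prefix: anti-
Example: antisocial = anti- + social
Meaning = against


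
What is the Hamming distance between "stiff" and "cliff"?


Comparing character by character (same length = 5):
  Pos 0: 's' vs 'c' !=
  Pos 1: 't' vs 'l' !=
  Pos 2: 'i' vs 'i' =
  Pos 3: 'f' vs 'f' =
  Pos 4: 'f' vs 'f' =
Hamming distance = 2


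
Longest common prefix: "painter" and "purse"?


Word 1: "painter"
Word 2: "purse"
Comparing from start:
  Pos 0: 'p' == 'p'
  Pos 1: 'a' != 'u' (stop)
LCP = "p" (length 1)


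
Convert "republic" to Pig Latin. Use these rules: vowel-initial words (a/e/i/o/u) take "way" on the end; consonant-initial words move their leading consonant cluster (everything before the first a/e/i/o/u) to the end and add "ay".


Word: "republic"
Starts with consonant(s) → move to end, add 'ay'
Consonant cluster: "r"
Pig Latin = "epublicray"


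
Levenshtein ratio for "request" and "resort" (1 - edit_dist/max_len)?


Word 1: "request" (length 7)
Word 2: "resort" (length 6)
One optimal edit sequence:
  1. keep 'r'
  2. keep 'e'
  3. delete 'q'  (+1)
  4. substitute 'u' -> 's'  (+1)
  5. substitute 'e' -> 'o'  (+1)
  6. substitute 's' -> 'r'  (+1)
  7. keep 't'
Edit distance = 4
Max length = max(7, 6) = 7
Similarity = 1 - 4/7
= 0.4286


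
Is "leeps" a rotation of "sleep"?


Word: "sleep", Candidate: "leeps"
Method: check if candidate is substring of word+word
"sleepsleep" contains "leeps"? Yes
Is rotation = Yes


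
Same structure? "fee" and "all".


Pattern of "fee": [0, 1, 1]
Pattern of "all": [0, 1, 1]
Patterns match
Same pattern = Yes


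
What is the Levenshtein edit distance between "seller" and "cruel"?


Word 1: "seller" (length 6)
Word 2: "cruel" (length 5)
One optimal edit sequence (insert/delete/substitute each cost 1):
  1. delete 's'  (+1)
  2. substitute 'e' -> 'c'  (+1)
  3. substitute 'l' -> 'r'  (+1)
  4. substitute 'l' -> 'u'  (+1)
  5. keep 'e'
  6. substitute 'r' -> 'l'  (+1)
Total edit operations: 5
Edit distance = 5


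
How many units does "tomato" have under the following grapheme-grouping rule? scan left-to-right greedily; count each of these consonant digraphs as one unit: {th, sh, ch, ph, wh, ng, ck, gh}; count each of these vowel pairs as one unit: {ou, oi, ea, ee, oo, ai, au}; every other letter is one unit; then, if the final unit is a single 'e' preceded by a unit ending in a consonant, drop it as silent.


Word: "tomato" (6 letters)
Left-to-right scan:
  (1) 't' (letter)
  (2) 'o' (letter)
  (3) 'm' (letter)
  (4) 'a' (letter)
  (5) 't' (letter)
  (6) 'o' (letter)
Units from scan: 6
Sound units = 6 units


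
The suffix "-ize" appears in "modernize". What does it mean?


Suffix: -ize
As in: modernize -> modern + -ize
Meaning = to make


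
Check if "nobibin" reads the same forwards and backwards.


Word: "nobibin"
Reversed: "nibibon"
Forward == Backward? nobibin != nibibon
Palindrome = No


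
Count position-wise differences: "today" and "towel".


Comparing character by character (same length = 5):
  Pos 0: 't' vs 't' =
  Pos 1: 'o' vs 'o' =
  Pos 2: 'd' vs 'w' !=
  Pos 3: 'a' vs 'e' !=
  Pos 4: 'y' vs 'l' !=
Hamming distance = 3


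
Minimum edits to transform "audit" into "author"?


Word 1: "audit" (length 5)
Word 2: "author" (length 6)
One optimal edit sequence (insert/delete/substitute each cost 1):
  1. keep 'a'
  2. keep 'u'
  3. insert 't'  (+1)
  4. substitute 'd' -> 'h'  (+1)
  5. substitute 'i' -> 'o'  (+1)
  6. substitute 't' -> 'r'  (+1)
Total edit operations: 4
Edit distance = 4


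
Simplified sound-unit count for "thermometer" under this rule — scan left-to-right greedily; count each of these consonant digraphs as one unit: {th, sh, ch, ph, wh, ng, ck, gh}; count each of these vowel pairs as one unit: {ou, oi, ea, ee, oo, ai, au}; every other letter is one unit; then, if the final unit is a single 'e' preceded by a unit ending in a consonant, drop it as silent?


Word: "thermometer" (11 letters)
Left-to-right scan:
  1. 'th' (digraph)
  2. 'e' (letter)
  3. 'r' (letter)
  4. 'm' (letter)
  5. 'o' (letter)
  6. 'm' (letter)
  7. 'e' (letter)
  8. 't' (letter)
  9. 'e' (letter)
  10. 'r' (letter)
Units from scan: 10
Sound units = 10 units


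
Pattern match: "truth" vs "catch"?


Pattern of "truth": [0, 1, 2, 0, 3]
Pattern of "catch": [0, 1, 2, 0, 3]
Patterns match
Same pattern = Yes


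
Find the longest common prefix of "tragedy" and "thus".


Word 1: "tragedy"
Word 2: "thus"
Comparing from start:
  Pos 0: 't' == 't'
  Pos 1: 'r' != 'h' (stop)
LCP = "t" (length 1)


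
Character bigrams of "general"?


Word: "general" (length 7)
Number of bigrams = 7 - 2 + 1 = 6
  Position 0: "ge"
  Position 1: "en"
  Position 2: "ne"
  Position 3: "er"
  Position 4: "ra"
  Position 5: "al"
Bigrams = "ge", "en", "ne", "er", "ra", "al"


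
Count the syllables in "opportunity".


Word: "opportunity"
Syllable breakdown: op | por | tu | ni | ty
Counting: 5 parts
= 5 syllables


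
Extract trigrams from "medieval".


Word: "medieval" (length 8)
Number of trigrams = 8 - 3 + 1 = 6
  Position 0: "med"
  Position 1: "edi"
  Position 2: "die"
  Position 3: "iev"
  Position 4: "eva"
  Position 5: "val"
Trigrams = "med", "edi", "die", "iev", "eva", "val"


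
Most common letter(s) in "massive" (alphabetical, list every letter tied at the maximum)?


Word: "massive"
Letter counts:
  'a': 1
  'e': 1
  'i': 1
  'm': 1
  's': 2
  'v': 1
Maximum count = 2
Most frequent = 's' (2 times each)


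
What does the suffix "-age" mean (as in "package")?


Suffix: -age
Example: package (pack + -age)
Meaning = result / collection


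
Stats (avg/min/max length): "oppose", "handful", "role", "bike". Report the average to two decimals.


Lengths: "oppose"=6, "handful"=7, "role"=4, "bike"=4
Sum = 21, Count = 4
Average = 21/4 = 5.25
= avg=5.25, min=4, max=7


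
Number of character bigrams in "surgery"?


Word: "surgery" (length 7)
Number of 2-grams = length - 2 + 1 = 7 - 2 + 1
= 6


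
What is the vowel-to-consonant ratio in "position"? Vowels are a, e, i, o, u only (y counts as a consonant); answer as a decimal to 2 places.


Word: "position"
Vowels (a,e,i,o,u): 4
Consonants: 4
Ratio = 4/4
= 1.00


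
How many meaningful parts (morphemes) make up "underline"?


Word: "underline"
Morphemes: under- / line
Each morpheme carries meaning
= 2 morphemes


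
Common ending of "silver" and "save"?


Word 1: "silver"
Word 2: "save"
Comparing from end:
  Pos -1: 'r' != 'e' (stop)
LCS = "" (length 0)


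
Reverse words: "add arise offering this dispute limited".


Original: "add arise offering this dispute limited"
Words (1..n): add | arise | offering | this | dispute | limited
Reversed (n..1): limited | dispute | this | offering | arise | add
Result = "limited dispute this offering arise add"


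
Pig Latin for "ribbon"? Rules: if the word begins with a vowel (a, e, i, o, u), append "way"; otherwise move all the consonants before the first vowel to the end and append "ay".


Word: "ribbon"
Starts with consonant(s) → move to end, add 'ay'
Consonant cluster: "r"
Pig Latin = "ibbonray"


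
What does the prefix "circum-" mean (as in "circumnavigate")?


Prefix: circum-
As in: circumnavigate -> circum- + navigate
Meaning = around


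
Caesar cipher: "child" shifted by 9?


Word: "child"
Shift: 9
Each letter → (letter + shift) mod 26:
  'c' (2) + 9 = 11 → 'l'
  'h' (7) + 9 = 16 → 'q'
  'i' (8) + 9 = 17 → 'r'
  'l' (11) + 9 = 20 → 'u'
  'd' (3) + 9 = 12 → 'm'
Result = "lqrum"


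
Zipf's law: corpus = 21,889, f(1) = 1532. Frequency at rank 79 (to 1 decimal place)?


Zipf's law: f(r) = f(1) / r
f(1) = 1532
f(79) = 1532 / 79
= 19.4 occurrences


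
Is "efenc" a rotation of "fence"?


Word: "fence", Candidate: "efenc"
Method: check if candidate is substring of word+word
"fencefence" contains "efenc"? Yes
Is rotation = Yes


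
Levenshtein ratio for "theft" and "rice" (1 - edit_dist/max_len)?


Word 1: "theft" (length 5)
Word 2: "rice" (length 4)
One optimal edit sequence:
  1. delete 't'  (+1)
  2. substitute 'h' -> 'r'  (+1)
  3. substitute 'e' -> 'i'  (+1)
  4. substitute 'f' -> 'c'  (+1)
  5. substitute 't' -> 'e'  (+1)
Edit distance = 5
Max length = max(5, 4) = 5
Similarity = 1 - 5/5
= 0.0000


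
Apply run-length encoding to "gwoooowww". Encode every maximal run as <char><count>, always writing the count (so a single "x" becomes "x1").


String: "gwoooowww"
Scanning for consecutive runs:
  'g' x 1
  'w' x 1
  'o' x 4
  'w' x 3
RLE = "g1w1o4w3"


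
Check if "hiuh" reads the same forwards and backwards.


Word: "hiuh"
Reversed: "huih"
Forward == Backward? hiuh != huih
Palindrome = No


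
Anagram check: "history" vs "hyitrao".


Word 1: "history" → sorted: hiorsty
Word 2: "hyitrao" → sorted: ahiorty
Same letters? hiorsty != ahiorty
Anagram = No


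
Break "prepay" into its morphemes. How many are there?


Word: "prepay"
Morphemes: pre- / pay
Each morpheme carries meaning
= 2 morphemes


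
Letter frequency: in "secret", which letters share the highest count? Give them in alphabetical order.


Word: "secret"
Letter counts:
  'c': 1
  'e': 2
  'r': 1
  's': 1
  't': 1
Maximum count = 2
Most frequent = 'e' (2 times each)


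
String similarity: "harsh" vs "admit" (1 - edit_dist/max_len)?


Word 1: "harsh" (length 5)
Word 2: "admit" (length 5)
One optimal edit sequence:
  1. substitute 'h' -> 'a'  (+1)
  2. substitute 'a' -> 'd'  (+1)
  3. substitute 'r' -> 'm'  (+1)
  4. substitute 's' -> 'i'  (+1)
  5. substitute 'h' -> 't'  (+1)
Edit distance = 5
Max length = max(5, 5) = 5
Similarity = 1 - 5/5
= 0.0000


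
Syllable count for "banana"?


Word: "banana"
Syllable breakdown: ba-na-na
Counting: 3 parts
= 3 syllables


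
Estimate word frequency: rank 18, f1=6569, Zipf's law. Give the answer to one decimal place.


Zipf's law: f(r) = f(1) / r
f(1) = 6569
f(18) = 6569 / 18
= 364.9 occurrences


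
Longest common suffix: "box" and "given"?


Word 1: "box"
Word 2: "given"
Comparing from end:
  Pos -1: 'x' != 'n' (stop)
LCS = "" (length 0)


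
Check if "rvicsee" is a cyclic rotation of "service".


Word: "service", Candidate: "rvicsee"
Method: check if candidate is substring of word+word
"serviceservice" contains "rvicsee"? No
Is rotation = No


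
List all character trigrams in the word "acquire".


Word: "acquire" (length 7)
Number of trigrams = 7 - 3 + 1 = 5
  Position 0: "acq"
  Position 1: "cqu"
  Position 2: "qui"
  Position 3: "uir"
  Position 4: "ire"
Trigrams = "acq", "cqu", "qui", "uir", "ire"


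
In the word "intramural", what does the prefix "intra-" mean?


Prefix: intra-
As in: intramural -> intra- + mural
Meaning = within


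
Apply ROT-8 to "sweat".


Word: "sweat"
Shift: 8
Each letter → (letter + shift) mod 26:
  's' (18) + 8 = 0 → 'a'
  'w' (22) + 8 = 4 → 'e'
  'e' (4) + 8 = 12 → 'm'
  'a' (0) + 8 = 8 → 'i'
  't' (19) + 8 = 1 → 'b'
Result = "aemib"


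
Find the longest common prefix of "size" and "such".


Word 1: "size"
Word 2: "such"
Comparing from start:
  Pos 0: 's' == 's'
  Pos 1: 'i' != 'u' (stop)
LCP = "s" (length 1)


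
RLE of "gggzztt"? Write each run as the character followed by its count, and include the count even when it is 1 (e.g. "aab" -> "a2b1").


String: "gggzztt"
Scanning for consecutive runs:
  'g' x 3
  'z' x 2
  't' x 2
RLE = "g3z2t2"


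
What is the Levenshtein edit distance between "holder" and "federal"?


Word 1: "holder" (length 6)
Word 2: "federal" (length 7)
One optimal edit sequence (insert/delete/substitute each cost 1):
  1. delete 'h'  (+1)
  2. substitute 'o' -> 'f'  (+1)
  3. substitute 'l' -> 'e'  (+1)
  4. keep 'd'
  5. keep 'e'
  6. keep 'r'
  7. insert 'a'  (+1)
  8. insert 'l'  (+1)
Total edit operations: 5
Edit distance = 5


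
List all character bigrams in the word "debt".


Word: "debt" (length 4)
Number of bigrams = 4 - 2 + 1 = 3
  Position 0: "de"
  Position 1: "eb"
  Position 2: "bt"
Bigrams = "de", "eb", "bt"


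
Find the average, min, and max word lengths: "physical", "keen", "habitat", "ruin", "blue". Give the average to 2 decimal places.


Lengths: "physical"=8, "keen"=4, "habitat"=7, "ruin"=4, "blue"=4
Sum = 27, Count = 5
Average = 27/5 = 5.40
= avg=5.40, min=4, max=8


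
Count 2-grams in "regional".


Word: "regional" (length 8)
Number of 2-grams = length - 2 + 1 = 8 - 2 + 1
= 7


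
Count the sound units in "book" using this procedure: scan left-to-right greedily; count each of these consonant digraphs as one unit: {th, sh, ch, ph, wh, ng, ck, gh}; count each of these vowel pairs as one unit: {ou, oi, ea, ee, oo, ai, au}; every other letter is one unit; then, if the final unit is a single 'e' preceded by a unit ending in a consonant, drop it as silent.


Word: "book" (4 letters)
Left-to-right scan:
  (1) 'b' (letter)
  (2) 'oo' (vowel-pair)
  (3) 'k' (letter)
Units from scan: 3
Sound units = 3 units


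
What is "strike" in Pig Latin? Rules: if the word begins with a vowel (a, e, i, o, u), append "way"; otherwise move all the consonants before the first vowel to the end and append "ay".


Word: "strike"
Starts with consonant(s) → move to end, add 'ay'
Consonant cluster: "str"
Pig Latin = "ikestray"


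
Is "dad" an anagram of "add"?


Word 1: "add" → sorted: add
Word 2: "dad" → sorted: add
Same letters? add == add
Anagram = Yes


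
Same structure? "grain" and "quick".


Pattern of "grain": [0, 1, 2, 3, 4]
Pattern of "quick": [0, 1, 2, 3, 4]
Patterns match
Same pattern = Yes


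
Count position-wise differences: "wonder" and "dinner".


Comparing character by character (same length = 6):
  Pos 0: 'w' vs 'd' !=
  Pos 1: 'o' vs 'i' !=
  Pos 2: 'n' vs 'n' =
  Pos 3: 'd' vs 'n' !=
  Pos 4: 'e' vs 'e' =
  Pos 5: 'r' vs 'r' =
Hamming distance = 3


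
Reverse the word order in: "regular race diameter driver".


Original: "regular race diameter driver"
Words (1..n): regular | race | diameter | driver
Reversed (n..1): driver | diameter | race | regular
Result = "driver diameter race regular"


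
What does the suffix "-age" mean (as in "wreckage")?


Suffix: -age
Example: wreckage (wreck + -age)
Meaning = result / collection


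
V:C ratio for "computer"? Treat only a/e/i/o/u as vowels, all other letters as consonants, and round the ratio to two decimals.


Word: "computer"
Vowels (a,e,i,o,u): 3
Consonants: 5
Ratio = 3/5
= 0.60


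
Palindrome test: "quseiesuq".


Word: "quseiesuq"
Reversed: "quseiesuq"
Forward == Backward? quseiesuq == quseiesuq
Palindrome = Yes


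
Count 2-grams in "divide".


Word: "divide" (length 6)
Number of 2-grams = length - 2 + 1 = 6 - 2 + 1
= 5


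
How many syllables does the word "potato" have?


Word: "potato"
Syllable breakdown: po / ta / to
Counting: 3 parts
= 3 syllables


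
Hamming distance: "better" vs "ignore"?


Comparing character by character (same length = 6):
  Pos 0: 'b' vs 'i' !=
  Pos 1: 'e' vs 'g' !=
  Pos 2: 't' vs 'n' !=
  Pos 3: 't' vs 'o' !=
  Pos 4: 'e' vs 'r' !=
  Pos 5: 'r' vs 'e' !=
Hamming distance = 6


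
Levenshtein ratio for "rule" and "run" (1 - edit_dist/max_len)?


Word 1: "rule" (length 4)
Word 2: "run" (length 3)
One optimal edit sequence:
  1. keep 'r'
  2. keep 'u'
  3. delete 'l'  (+1)
  4. substitute 'e' -> 'n'  (+1)
Edit distance = 2
Max length = max(4, 3) = 4
Similarity = 1 - 2/4
= 0.5000
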